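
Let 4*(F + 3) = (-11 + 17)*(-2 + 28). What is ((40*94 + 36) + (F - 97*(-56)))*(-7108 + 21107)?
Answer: 129686736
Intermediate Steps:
F = 36 (F = -3 + ((-11 + 17)*(-2 + 28))/4 = -3 + (6*26)/4 = -3 + (¼)*156 = -3 + 39 = 36)
((40*94 + 36) + (F - 97*(-56)))*(-7108 + 21107) = ((40*94 + 36) + (36 - 97*(-56)))*(-7108 + 21107) = ((3760 + 36) + (36 + 5432))*13999 = (3796 + 5468)*13999 = 9264*13999 = 129686736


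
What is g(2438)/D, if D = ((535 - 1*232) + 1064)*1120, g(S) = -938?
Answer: -67/109360 ≈ -0.00061266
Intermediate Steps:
D = 1531040 (D = ((535 - 232) + 1064)*1120 = (303 + 1064)*1120 = 1367*1120 = 1531040)
g(2438)/D = -938/1531040 = -938*1/1531040 = -67/109360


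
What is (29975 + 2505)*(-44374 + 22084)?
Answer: -723979200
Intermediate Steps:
(29975 + 2505)*(-44374 + 22084) = 32480*(-22290) = -723979200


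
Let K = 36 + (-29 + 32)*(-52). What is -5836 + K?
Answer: -5956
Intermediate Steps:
K = -120 (K = 36 + 3*(-52) = 36 - 156 = -120)
-5836 + K = -5836 - 120 = -5956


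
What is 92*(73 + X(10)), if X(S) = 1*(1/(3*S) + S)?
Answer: 114586/15 ≈ 7639.1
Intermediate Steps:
X(S) = S + 1/(3*S) (X(S) = 1*(1/(3*S) + S) = 1*(S + 1/(3*S)) = S + 1/(3*S))
92*(73 + X(10)) = 92*(73 + (10 + (⅓)/10)) = 92*(73 + (10 + (⅓)*(⅒))) = 92*(73 + (10 + 1/30)) = 92*(73 + 301/30) = 92*(2491/30) = 114586/15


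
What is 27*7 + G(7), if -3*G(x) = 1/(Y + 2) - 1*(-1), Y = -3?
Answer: 189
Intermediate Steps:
G(x) = 0 (G(x) = -(1/(-3 + 2) - 1*(-1))/3 = -(1/(-1) + 1)/3 = -(-1 + 1)/3 = -⅓*0 = 0)
27*7 + G(7) = 27*7 + 0 = 189 + 0 = 189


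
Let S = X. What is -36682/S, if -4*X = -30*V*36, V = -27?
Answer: 18341/3645 ≈ 5.0318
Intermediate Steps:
X = -7290 (X = -(-30*(-27))*36/4 = -405*36/2 = -1/4*29160 = -7290)
S = -7290
-36682/S = -36682/(-7290) = -36682*(-1/7290) = 18341/3645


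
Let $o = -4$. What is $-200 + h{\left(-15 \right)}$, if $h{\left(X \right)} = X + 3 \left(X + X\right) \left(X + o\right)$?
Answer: $1495$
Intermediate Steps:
$h{\left(X \right)} = X + 6 X \left(-4 + X\right)$ ($h{\left(X \right)} = X + 3 \left(X + X\right) \left(X - 4\right) = X + 3 \cdot 2 X \left(-4 + X\right) = X + 6 X \left(-4 + X\right)$)
$-200 + h{\left(-15 \right)} = -200 - 15 \left(-23 + 6 \left(-15\right)\right) = -200 - 15 \left(-23 - 90\right) = -200 - -1695 = -200 + 1695 = 1495$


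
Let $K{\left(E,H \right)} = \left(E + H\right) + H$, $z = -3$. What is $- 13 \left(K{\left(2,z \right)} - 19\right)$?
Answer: $299$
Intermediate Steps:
$K{\left(E,H \right)} = E + 2 H$
$- 13 \left(K{\left(2,z \right)} - 19\right) = - 13 \left(\left(2 + 2 \left(-3\right)\right) - 19\right) = - 13 \left(\left(2 - 6\right) - 19\right) = - 13 \left(-4 - 19\right) = \left(-13\right) \left(-23\right) = 299$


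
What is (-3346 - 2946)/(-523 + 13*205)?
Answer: -3146/1071 ≈ -2.9374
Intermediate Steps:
(-3346 - 2946)/(-523 + 13*205) = -6292/(-523 + 2665) = -6292/2142 = -6292*1/2142 = -3146/1071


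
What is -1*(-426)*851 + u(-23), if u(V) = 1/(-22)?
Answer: 7975571/22 ≈ 3.6253e+5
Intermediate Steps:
u(V) = -1/22
-1*(-426)*851 + u(-23) = -1*(-426)*851 - 1/22 = 426*851 - 1/22 = 362526 - 1/22 = 7975571/22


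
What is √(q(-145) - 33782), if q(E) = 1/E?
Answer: I*√710266695/145 ≈ 183.8*I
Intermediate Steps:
√(q(-145) - 33782) = √(1/(-145) - 33782) = √(-1/145 - 33782) = √(-4898391/145) = I*√710266695/145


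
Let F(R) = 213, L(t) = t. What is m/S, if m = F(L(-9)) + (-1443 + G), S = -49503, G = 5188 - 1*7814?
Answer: 3856/49503 ≈ 0.077894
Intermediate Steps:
G = -2626 (G = 5188 - 7814 = -2626)
m = -3856 (m = 213 + (-1443 - 2626) = 213 - 4069 = -3856)
m/S = -3856/(-49503) = -3856*(-1/49503) = 3856/49503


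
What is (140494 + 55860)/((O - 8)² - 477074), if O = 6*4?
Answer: -98177/238409 ≈ -0.41180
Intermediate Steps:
O = 24
(140494 + 55860)/((O - 8)² - 477074) = (140494 + 55860)/((24 - 8)² - 477074) = 196354/(16² - 477074) = 196354/(256 - 477074) = 196354/(-476818) = 196354*(-1/476818) = -98177/238409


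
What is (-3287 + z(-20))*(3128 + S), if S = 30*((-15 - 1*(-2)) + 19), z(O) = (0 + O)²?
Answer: -9550196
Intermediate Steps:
z(O) = O²
S = 180 (S = 30*((-15 + 2) + 19) = 30*(-13 + 19) = 30*6 = 180)
(-3287 + z(-20))*(3128 + S) = (-3287 + (-20)²)*(3128 + 180) = (-3287 + 400)*3308 = -2887*3308 = -9550196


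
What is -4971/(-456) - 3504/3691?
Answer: 5583379/561032 ≈ 9.9520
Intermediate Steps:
-4971/(-456) - 3504/3691 = -4971*(-1/456) - 3504*1/3691 = 1657/152 - 3504/3691 = 5583379/561032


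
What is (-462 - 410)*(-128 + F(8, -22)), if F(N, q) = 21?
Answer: 93304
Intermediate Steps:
(-462 - 410)*(-128 + F(8, -22)) = (-462 - 410)*(-128 + 21) = -872*(-107) = 93304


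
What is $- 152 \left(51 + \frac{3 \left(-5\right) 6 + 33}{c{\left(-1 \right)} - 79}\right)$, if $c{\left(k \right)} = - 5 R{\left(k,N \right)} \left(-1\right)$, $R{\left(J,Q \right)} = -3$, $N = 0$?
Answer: $- \frac{368676}{47} \approx -7844.2$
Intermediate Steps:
$c{\left(k \right)} = -15$ ($c{\left(k \right)} = \left(-5\right) \left(-3\right) \left(-1\right) = 15 \left(-1\right) = -15$)
$- 152 \left(51 + \frac{3 \left(-5\right) 6 + 33}{c{\left(-1 \right)} - 79}\right) = - 152 \left(51 + \frac{3 \left(-5\right) 6 + 33}{-15 - 79}\right) = - 152 \left(51 + \frac{\left(-15\right) 6 + 33}{-94}\right) = - 152 \left(51 + \left(-90 + 33\right) \left(- \frac{1}{94}\right)\right) = - 152 \left(51 - - \frac{57}{94}\right) = - 152 \left(51 + \frac{57}{94}\right) = \left(-152\right) \frac{4851}{94} = - \frac{368676}{47}$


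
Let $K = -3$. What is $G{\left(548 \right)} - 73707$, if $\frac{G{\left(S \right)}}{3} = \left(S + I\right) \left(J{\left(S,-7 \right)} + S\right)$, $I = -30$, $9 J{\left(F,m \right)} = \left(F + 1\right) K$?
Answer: $493503$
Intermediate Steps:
$J{\left(F,m \right)} = - \frac{1}{3} - \frac{F}{3}$ ($J{\left(F,m \right)} = \frac{\left(F + 1\right) \left(-3\right)}{9} = \frac{\left(1 + F\right) \left(-3\right)}{9} = \frac{-3 - 3 F}{9} = - \frac{1}{3} - \frac{F}{3}$)
$G{\left(S \right)} = 3 \left(-30 + S\right) \left(- \frac{1}{3} + \frac{2 S}{3}\right)$ ($G{\left(S \right)} = 3 \left(S - 30\right) \left(\left(- \frac{1}{3} - \frac{S}{3}\right) + S\right) = 3 \left(-30 + S\right) \left(- \frac{1}{3} + \frac{2 S}{3}\right)$)
$G{\left(548 \right)} - 73707 = \left(30 - 33428 + 2 \cdot 548^{2}\right) - 73707 = \left(30 - 33428 + 2 \cdot 300304\right) - 73707 = \left(30 - 33428 + 600608\right) - 73707 = 567210 - 73707 = 493503$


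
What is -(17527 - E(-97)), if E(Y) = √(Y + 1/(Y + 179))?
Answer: -17527 + I*√652146/82 ≈ -17527.0 + 9.8482*I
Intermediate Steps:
E(Y) = √(Y + 1/(179 + Y))
-(17527 - E(-97)) = -(17527 - √((1 - 97*(179 - 97))/(179 - 97))) = -(17527 - √((1 - 97*82)/82)) = -(17527 - √((1 - 7954)/82)) = -(17527 - √((1/82)*(-7953))) = -(17527 - √(-7953/82)) = -(17527 - I*√652146/82) = -17527 + I*√652146/82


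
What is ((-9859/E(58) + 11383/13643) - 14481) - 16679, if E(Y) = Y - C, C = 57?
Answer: -559610834/13643 ≈ -41018.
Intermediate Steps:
E(Y) = -57 + Y (E(Y) = Y - 1*57 = Y - 57 = -57 + Y)
((-9859/E(58) + 11383/13643) - 14481) - 16679 = ((-9859/(-57 + 58) + 11383/13643) - 14481) - 16679 = ((-9859/1 + 11383*(1/13643)) - 14481) - 16679 = ((-9859*1 + 11383/13643) - 14481) - 16679 = ((-9859 + 11383/13643) - 14481) - 16679 = (-134494954/13643 - 14481) - 16679 = -332059237/13643 - 16679 = -559610834/13643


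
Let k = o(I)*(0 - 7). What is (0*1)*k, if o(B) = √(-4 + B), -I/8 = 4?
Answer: 0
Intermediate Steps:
I = -32 (I = -8*4 = -32)
k = -42*I (k = √(-4 - 32)*(0 - 7) = √(-36)*(-7) = (6*I)*(-7) = -42*I ≈ -42.0*I)
(0*1)*k = (0*1)*(-42*I) = 0*(-42*I) = 0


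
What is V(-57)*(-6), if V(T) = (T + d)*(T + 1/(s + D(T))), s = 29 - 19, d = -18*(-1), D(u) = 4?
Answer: -93249/7 ≈ -13321.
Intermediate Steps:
d = 18
s = 10
V(T) = (18 + T)*(1/14 + T) (V(T) = (T + 18)*(T + 1/(10 + 4)) = (18 + T)*(T + 1/14) = (18 + T)*(1/14 + T))
V(-57)*(-6) = (9/7 + (-57)² + (253/14)*(-57))*(-6) = (9/7 + 3249 - 14421/14)*(-6) = (31083/14)*(-6) = -93249/7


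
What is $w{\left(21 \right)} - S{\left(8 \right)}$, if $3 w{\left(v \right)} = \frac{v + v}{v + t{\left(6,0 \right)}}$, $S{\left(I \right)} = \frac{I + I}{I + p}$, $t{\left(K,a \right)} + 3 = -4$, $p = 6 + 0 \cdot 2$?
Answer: $- \frac{1}{7} \approx -0.14286$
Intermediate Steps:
$p = 6$ ($p = 6 + 0 = 6$)
$t{\left(K,a \right)} = -7$ ($t{\left(K,a \right)} = -3 - 4 = -7$)
$S{\left(I \right)} = \frac{2 I}{6 + I}$ ($S{\left(I \right)} = \frac{I + I}{I + 6} = \frac{2 I}{6 + I}$)
$w{\left(v \right)} = \frac{2 v}{3 \left(-7 + v\right)}$ ($w{\left(v \right)} = \frac{\left(v + v\right) \frac{1}{v - 7}}{3} = \frac{2 v \frac{1}{-7 + v}}{3} = \frac{2 v}{3 \left(-7 + v\right)}$)
$w{\left(21 \right)} - S{\left(8 \right)} = \frac{2}{3} \cdot 21 \frac{1}{-7 + 21} - 2 \cdot 8 \frac{1}{6 + 8} = \frac{2}{3} \cdot 21 \cdot \frac{1}{14} - 2 \cdot 8 \cdot \frac{1}{14} = 1 - \frac{8}{7} = - \frac{1}{7}$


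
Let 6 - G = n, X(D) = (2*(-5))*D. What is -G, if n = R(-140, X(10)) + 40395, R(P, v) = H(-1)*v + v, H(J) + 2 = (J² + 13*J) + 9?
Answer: 40789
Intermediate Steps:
H(J) = 7 + J² + 13*J (H(J) = -2 + ((J² + 13*J) + 9) = -2 + (9 + J² + 13*J) = 7 + J² + 13*J)
X(D) = -10*D
R(P, v) = -4*v (R(P, v) = (7 + (-1)² + 13*(-1))*v + v = (7 + 1 - 13)*v + v = -5*v + v = -4*v)
n = 40795 (n = -(-40)*10 + 40395 = -4*(-100) + 40395 = 400 + 40395 = 40795)
G = -40789 (G = 6 - 1*40795 = 6 - 40795 = -40789)
-G = -1*(-40789) = 40789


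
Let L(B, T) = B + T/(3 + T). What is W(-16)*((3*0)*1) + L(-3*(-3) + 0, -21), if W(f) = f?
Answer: 61/6 ≈ 10.167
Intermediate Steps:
W(-16)*((3*0)*1) + L(-3*(-3) + 0, -21) = -16*3*0 + (-21 + 3*(-3*(-3) + 0) + (-3*(-3) + 0)*(-21))/(3 - 21) = -0 + (-21 + 3*(9 + 0) + (9 + 0)*(-21))/(-18) = -16*0 - (-21 + 3*9 + 9*(-21))/18 = 0 - (-21 + 27 - 189)/18 = 0 - 1/18*(-183) = 0 + 61/6 = 61/6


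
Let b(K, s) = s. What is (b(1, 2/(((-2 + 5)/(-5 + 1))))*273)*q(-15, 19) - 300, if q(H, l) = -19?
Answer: 13532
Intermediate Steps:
(b(1, 2/(((-2 + 5)/(-5 + 1))))*273)*q(-15, 19) - 300 = ((2/(((-2 + 5)/(-5 + 1))))*273)*(-19) - 300 = ((2/((3/(-4))))*273)*(-19) - 300 = ((2/((3*(-¼))))*273)*(-19) - 300 = ((2/(-¾))*273)*(-19) - 300 = ((2*(-4/3))*273)*(-19) - 300 = -8/3*273*(-19) - 300 = -728*(-19) - 300 = 13832 - 300 = 13532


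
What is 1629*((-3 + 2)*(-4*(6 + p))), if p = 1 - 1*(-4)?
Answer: 71676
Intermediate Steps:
p = 5 (p = 1 + 4 = 5)
1629*((-3 + 2)*(-4*(6 + p))) = 1629*((-3 + 2)*(-4*(6 + 5))) = 1629*(-(-4)*11) = 1629*(-1*(-44)) = 1629*44 = 71676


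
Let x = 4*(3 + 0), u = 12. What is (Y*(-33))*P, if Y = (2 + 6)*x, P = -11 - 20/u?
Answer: 40128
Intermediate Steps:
x = 12 (x = 4*3 = 12)
P = -38/3 (P = -11 - 20/12 = -11 - 1*5/3 = -11 - 5/3 = -38/3 ≈ -12.667)
Y = 96 (Y = (2 + 6)*12 = 8*12 = 96)
(Y*(-33))*P = (96*(-33))*(-38/3) = -3168*(-38/3) = 40128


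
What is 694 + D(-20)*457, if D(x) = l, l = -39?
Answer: -17129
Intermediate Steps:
D(x) = -39
694 + D(-20)*457 = 694 - 39*457 = 694 - 17823 = -17129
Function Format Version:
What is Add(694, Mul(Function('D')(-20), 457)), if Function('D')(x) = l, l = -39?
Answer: -17129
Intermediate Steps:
Function('D')(x) = -39
Add(694, Mul(Function('D')(-20), 457)) = Add(694, Mul(-39, 457)) = Add(694, -17823) = -17129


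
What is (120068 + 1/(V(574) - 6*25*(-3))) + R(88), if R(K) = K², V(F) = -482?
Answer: 4089983/32 ≈ 1.2781e+5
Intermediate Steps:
(120068 + 1/(V(574) - 6*25*(-3))) + R(88) = (120068 + 1/(-482 - 6*25*(-3))) + 88² = (120068 + 1/(-482 - 150*(-3))) + 7744 = (120068 + 1/(-482 + 450)) + 7744 = (120068 + 1/(-32)) + 7744 = (120068 - 1/32) + 7744 = 3842175/32 + 7744 = 4089983/32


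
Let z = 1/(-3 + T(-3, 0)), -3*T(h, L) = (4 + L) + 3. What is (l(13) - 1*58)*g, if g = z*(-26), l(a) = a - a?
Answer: -1131/4 ≈ -282.75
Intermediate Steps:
l(a) = 0
T(h, L) = -7/3 - L/3 (T(h, L) = -((4 + L) + 3)/3 = -(7 + L)/3 = -7/3 - L/3)
z = -3/16 (z = 1/(-3 + (-7/3 - ⅓*0)) = 1/(-3 + (-7/3 + 0)) = 1/(-3 - 7/3) = 1/(-16/3) = -3/16 ≈ -0.18750)
g = 39/8 (g = -3/16*(-26) = 39/8 ≈ 4.8750)
(l(13) - 1*58)*g = (0 - 1*58)*(39/8) = (0 - 58)*(39/8) = -58*39/8 = -1131/4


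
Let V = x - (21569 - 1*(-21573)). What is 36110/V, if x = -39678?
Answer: -3611/8282 ≈ -0.43601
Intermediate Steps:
V = -82820 (V = -39678 - (21569 - 1*(-21573)) = -39678 - (21569 + 21573) = -39678 - 1*43142 = -39678 - 43142 = -82820)
36110/V = 36110/(-82820) = 36110*(-1/82820) = -3611/8282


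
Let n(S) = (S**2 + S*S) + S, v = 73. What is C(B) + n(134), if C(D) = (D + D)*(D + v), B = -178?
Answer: 73426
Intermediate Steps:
C(D) = 2*D*(73 + D) (C(D) = (D + D)*(D + 73) = (2*D)*(73 + D) = 2*D*(73 + D))
n(S) = S + 2*S**2 (n(S) = (S**2 + S**2) + S = 2*S**2 + S = S + 2*S**2)
C(B) + n(134) = 2*(-178)*(73 - 178) + 134*(1 + 2*134) = 2*(-178)*(-105) + 134*(1 + 268) = 37380 + 134*269 = 37380 + 36046 = 73426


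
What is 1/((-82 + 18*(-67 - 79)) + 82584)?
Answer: 1/79874 ≈ 1.2520e-5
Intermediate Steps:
1/((-82 + 18*(-67 - 79)) + 82584) = 1/((-82 + 18*(-146)) + 82584) = 1/((-82 - 2628) + 82584) = 1/(-2710 + 82584) = 1/79874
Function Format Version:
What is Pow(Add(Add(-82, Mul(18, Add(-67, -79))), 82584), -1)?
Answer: Rational(1, 79874) ≈ 1.2520e-5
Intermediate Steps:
Pow(Add(Add(-82, Mul(18, Add(-67, -79))), 82584), -1) = Pow(Add(Add(-82, Mul(18, -146)), 82584), -1) = Pow(Add(Add(-82, -2628), 82584), -1) = Pow(Add(-2710, 82584), -1) = Pow(79874, -1) = Rational(1, 79874)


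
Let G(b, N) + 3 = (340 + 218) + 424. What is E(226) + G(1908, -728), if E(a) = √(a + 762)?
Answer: 979 + 2*√247 ≈ 1010.4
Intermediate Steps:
E(a) = √(762 + a)
G(b, N) = 979 (G(b, N) = -3 + ((340 + 218) + 424) = -3 + (558 + 424) = -3 + 982 = 979)
E(226) + G(1908, -728) = √(762 + 226) + 979 = √988 + 979 = 2*√247 + 979 = 979 + 2*√247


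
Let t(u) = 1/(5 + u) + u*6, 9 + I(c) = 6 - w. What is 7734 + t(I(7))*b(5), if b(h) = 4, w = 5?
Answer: 22622/3 ≈ 7540.7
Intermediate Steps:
I(c) = -8 (I(c) = -9 + (6 - 1*5) = -9 + (6 - 5) = -9 + 1 = -8)
t(u) = 1/(5 + u) + 6*u
7734 + t(I(7))*b(5) = 7734 + ((1 + 6*(-8)² + 30*(-8))/(5 - 8))*4 = 7734 + ((1 + 6*64 - 240)/(-3))*4 = 7734 - (1 + 384 - 240)/3*4 = 7734 - ⅓*145*4 = 7734 - 145/3*4 = 7734 - 580/3 = 22622/3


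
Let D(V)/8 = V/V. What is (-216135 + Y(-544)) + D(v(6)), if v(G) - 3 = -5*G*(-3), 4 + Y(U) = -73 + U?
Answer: -216748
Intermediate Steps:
Y(U) = -77 + U (Y(U) = -4 + (-73 + U) = -77 + U)
v(G) = 3 + 15*G (v(G) = 3 - 5*G*(-3) = 3 + 15*G)
D(V) = 8 (D(V) = 8*(V/V) = 8*1 = 8)
(-216135 + Y(-544)) + D(v(6)) = (-216135 + (-77 - 544)) + 8 = (-216135 - 621) + 8 = -216756 + 8 = -216748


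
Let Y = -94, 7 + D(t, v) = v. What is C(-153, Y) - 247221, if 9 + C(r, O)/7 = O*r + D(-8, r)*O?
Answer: -41330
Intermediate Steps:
D(t, v) = -7 + v
C(r, O) = -63 + 7*O*r + 7*O*(-7 + r) (C(r, O) = -63 + 7*(O*r + (-7 + r)*O) = -63 + 7*(O*r + O*(-7 + r)) = -63 + (7*O*r + 7*O*(-7 + r)) = -63 + 7*O*r + 7*O*(-7 + r))
C(-153, Y) - 247221 = (-63 - 49*(-94) + 14*(-94)*(-153)) - 247221 = (-63 + 4606 + 201348) - 247221 = 205891 - 247221 = -41330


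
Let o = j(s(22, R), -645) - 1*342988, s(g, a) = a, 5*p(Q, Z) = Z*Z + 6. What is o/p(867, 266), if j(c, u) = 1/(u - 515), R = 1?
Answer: -397866081/16416784 ≈ -24.235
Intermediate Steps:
p(Q, Z) = 6/5 + Z²/5 (p(Q, Z) = (Z*Z + 6)/5 = (Z² + 6)/5 = (6 + Z²)/5 = 6/5 + Z²/5)
j(c, u) = 1/(-515 + u)
o = -397866081/1160 (o = 1/(-515 - 645) - 1*342988 = 1/(-1160) - 342988 = -1/1160 - 342988 = -397866081/1160 ≈ -3.4299e+5)
o/p(867, 266) = -397866081/(1160*(6/5 + (⅕)*266²)) = -397866081/(1160*(6/5 + (⅕)*70756)) = -397866081/(1160*(6/5 + 70756/5)) = -397866081/(1160*70762/5) = -397866081/1160*5/70762 = -397866081/16416784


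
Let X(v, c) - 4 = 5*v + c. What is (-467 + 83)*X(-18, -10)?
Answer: 36864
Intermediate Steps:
X(v, c) = 4 + c + 5*v (X(v, c) = 4 + (5*v + c) = 4 + (c + 5*v) = 4 + c + 5*v)
(-467 + 83)*X(-18, -10) = (-467 + 83)*(4 - 10 + 5*(-18)) = -384*(4 - 10 - 90) = -384*(-96) = 36864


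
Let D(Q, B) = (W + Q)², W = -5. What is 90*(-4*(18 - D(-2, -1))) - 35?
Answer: 11125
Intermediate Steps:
D(Q, B) = (-5 + Q)²
90*(-4*(18 - D(-2, -1))) - 35 = 90*(-4*(18 - (-5 - 2)²)) - 35 = 90*(-4*(18 - 1*(-7)²)) - 35 = 90*(-4*(18 - 1*49)) - 35 = 90*(-4*(18 - 49)) - 35 = 90*(-4*(-31)) - 35 = 90*124 - 35 = 11160 - 35 = 11125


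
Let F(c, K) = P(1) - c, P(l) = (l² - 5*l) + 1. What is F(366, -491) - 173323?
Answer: -173692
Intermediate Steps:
P(l) = 1 + l² - 5*l
F(c, K) = -3 - c (F(c, K) = (1 + 1² - 5*1) - c = (1 + 1 - 5) - c = -3 - c)
F(366, -491) - 173323 = (-3 - 1*366) - 173323 = (-3 - 366) - 173323 = -369 - 173323 = -173692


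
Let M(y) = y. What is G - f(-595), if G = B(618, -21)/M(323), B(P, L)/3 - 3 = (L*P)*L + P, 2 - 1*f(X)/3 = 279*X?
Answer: -160041306/323 ≈ -4.9548e+5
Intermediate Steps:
f(X) = 6 - 837*X
B(P, L) = 9 + 3*P + 3*P*L² (B(P, L) = 9 + 3*((L*P)*L + P) = 9 + 3*(P*L² + P) = 9 + 3*(P + P*L²) = 9 + (3*P + 3*P*L²) = 9 + 3*P + 3*P*L²)
G = 819477/323 (G = (9 + 3*618 + 3*618*(-21)²)/323 = (9 + 1854 + 3*618*441)*(1/323) = (9 + 1854 + 817614)*(1/323) = 819477*(1/323) = 819477/323 ≈ 2537.1)
G - f(-595) = 819477/323 - (6 - 837*(-595)) = 819477/323 - (6 + 498015) = 819477/323 - 1*498021 = 819477/323 - 498021 = -160041306/323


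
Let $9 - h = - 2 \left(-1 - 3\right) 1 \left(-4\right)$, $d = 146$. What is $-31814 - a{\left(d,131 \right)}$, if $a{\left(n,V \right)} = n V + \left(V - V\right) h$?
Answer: $-50940$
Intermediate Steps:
$h = 41$ ($h = 9 - - 2 \left(-1 - 3\right) 1 \left(-4\right) = 9 - \left(-2\right) \left(-4\right) 1 \left(-4\right) = 9 - 8 \cdot 1 \left(-4\right) = 9 - 8 \left(-4\right) = 9 - -32 = 9 + 32 = 41$)
$a{\left(n,V \right)} = V n$ ($a{\left(n,V \right)} = n V + \left(V - V\right) 41 = V n + 0 \cdot 41 = V n + 0 = V n$)
$-31814 - a{\left(d,131 \right)} = -31814 - 131 \cdot 146 = -31814 - 19126 = -50940$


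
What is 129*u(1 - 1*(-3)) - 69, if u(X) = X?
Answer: 447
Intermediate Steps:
129*u(1 - 1*(-3)) - 69 = 129*(1 - 1*(-3)) - 69 = 129*(1 + 3) - 69 = 129*4 - 69 = 516 - 69 = 447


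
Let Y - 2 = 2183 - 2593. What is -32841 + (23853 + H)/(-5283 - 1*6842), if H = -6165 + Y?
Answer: -79642881/2425 ≈ -32842.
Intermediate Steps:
Y = -408 (Y = 2 + (2183 - 2593) = 2 - 410 = -408)
H = -6573 (H = -6165 - 408 = -6573)
-32841 + (23853 + H)/(-5283 - 1*6842) = -32841 + (23853 - 6573)/(-5283 - 1*6842) = -32841 + 17280/(-5283 - 6842) = -32841 + 17280/(-12125) = -32841 + 17280*(-1/12125) = -32841 - 3456/2425 = -79642881/2425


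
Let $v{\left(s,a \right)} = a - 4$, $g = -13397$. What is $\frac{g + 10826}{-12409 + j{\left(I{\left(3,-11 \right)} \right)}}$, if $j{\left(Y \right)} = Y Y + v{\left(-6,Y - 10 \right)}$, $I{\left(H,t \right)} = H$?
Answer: $\frac{857}{4137} \approx 0.20715$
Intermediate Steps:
$v{\left(s,a \right)} = -4 + a$
$j{\left(Y \right)} = -14 + Y + Y^{2}$ ($j{\left(Y \right)} = Y Y + \left(-4 + \left(Y - 10\right)\right) = Y^{2} + \left(-4 + \left(Y - 10\right)\right) = Y^{2} + \left(-4 + \left(-10 + Y\right)\right) = Y^{2} + \left(-14 + Y\right) = -14 + Y + Y^{2}$)
$\frac{g + 10826}{-12409 + j{\left(I{\left(3,-11 \right)} \right)}} = \frac{-13397 + 10826}{-12409 + \left(-14 + 3 + 3^{2}\right)} = - \frac{2571}{-12409 + \left(-14 + 3 + 9\right)} = - \frac{2571}{-12409 - 2} = - \frac{2571}{-12411} = \left(-2571\right) \left(- \frac{1}{12411}\right) = \frac{857}{4137}$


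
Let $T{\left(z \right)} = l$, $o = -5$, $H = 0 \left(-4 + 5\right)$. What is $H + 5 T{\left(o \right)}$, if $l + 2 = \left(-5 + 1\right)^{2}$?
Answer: $70$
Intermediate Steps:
$l = 14$ ($l = -2 + \left(-5 + 1\right)^{2} = -2 + \left(-4\right)^{2} = -2 + 16 = 14$)
$H = 0$ ($H = 0 \cdot 1 = 0$)
$T{\left(z \right)} = 14$
$H + 5 T{\left(o \right)} = 0 + 5 \cdot 14 = 0 + 70 = 70$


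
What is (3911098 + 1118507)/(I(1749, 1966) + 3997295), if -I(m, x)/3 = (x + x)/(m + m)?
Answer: 2932259715/2330421019 ≈ 1.2583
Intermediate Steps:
I(m, x) = -3*x/m (I(m, x) = -3*(x + x)/(m + m) = -3*2*x/(2*m) = -3*2*x*1/(2*m) = -3*x/m)
(3911098 + 1118507)/(I(1749, 1966) + 3997295) = (3911098 + 1118507)/(-3*1966/1749 + 3997295) = 5029605/(-3*1966*1/1749 + 3997295) = 5029605/(-1966/583 + 3997295) = 5029605/(2330421019/583) = 5029605*(583/2330421019) = 2932259715/2330421019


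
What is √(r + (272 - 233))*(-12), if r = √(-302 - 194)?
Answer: -12*√(39 + 4*I*√31) ≈ -77.728 - 20.63*I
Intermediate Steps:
r = 4*I*√31 (r = √(-496) = 4*I*√31 ≈ 22.271*I)
√(r + (272 - 233))*(-12) = √(4*I*√31 + (272 - 233))*(-12) = √(4*I*√31 + 39)*(-12) = √(39 + 4*I*√31)*(-12) = -12*√(39 + 4*I*√31)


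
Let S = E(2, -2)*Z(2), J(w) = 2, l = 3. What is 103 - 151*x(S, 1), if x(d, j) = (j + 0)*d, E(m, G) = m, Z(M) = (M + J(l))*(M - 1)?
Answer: -1105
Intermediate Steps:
Z(M) = (-1 + M)*(2 + M) (Z(M) = (M + 2)*(M - 1) = (2 + M)*(-1 + M) = (-1 + M)*(2 + M))
S = 8 (S = 2*(-2 + 2 + 2²) = 2*(-2 + 2 + 4) = 2*4 = 8)
x(d, j) = d*j (x(d, j) = j*d = d*j)
103 - 151*x(S, 1) = 103 - 1208 = -1105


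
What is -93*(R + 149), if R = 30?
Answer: -16647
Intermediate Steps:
-93*(R + 149) = -93*(30 + 149) = -93*179 = -16647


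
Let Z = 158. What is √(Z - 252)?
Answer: I*√94 ≈ 9.6954*I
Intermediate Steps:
√(Z - 252) = √(158 - 252) = √(-94) = I*√94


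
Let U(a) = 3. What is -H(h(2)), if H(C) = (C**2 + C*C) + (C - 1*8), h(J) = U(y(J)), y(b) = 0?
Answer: -13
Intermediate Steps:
h(J) = 3
H(C) = -8 + C + 2*C**2 (H(C) = (C**2 + C**2) + (C - 8) = 2*C**2 + (-8 + C) = -8 + C + 2*C**2)
-H(h(2)) = -(-8 + 3 + 2*3**2) = -(-8 + 3 + 2*9) = -(-8 + 3 + 18) = -1*13 = -13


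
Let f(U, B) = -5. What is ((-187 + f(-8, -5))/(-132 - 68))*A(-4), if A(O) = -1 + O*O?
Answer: 72/5 ≈ 14.400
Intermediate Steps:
A(O) = -1 + O**2
((-187 + f(-8, -5))/(-132 - 68))*A(-4) = ((-187 - 5)/(-132 - 68))*(-1 + (-4)**2) = (-192/(-200))*(-1 + 16) = -192*(-1/200)*15 = (24/25)*15 = 72/5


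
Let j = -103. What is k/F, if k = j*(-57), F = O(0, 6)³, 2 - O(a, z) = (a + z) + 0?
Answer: -5871/64 ≈ -91.734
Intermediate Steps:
O(a, z) = 2 - a - z (O(a, z) = 2 - ((a + z) + 0) = 2 - (a + z) = 2 + (-a - z) = 2 - a - z)
F = -64 (F = (2 - 1*0 - 1*6)³ = (2 + 0 - 6)³ = (-4)³ = -64)
k = 5871 (k = -103*(-57) = 5871)
k/F = 5871/(-64) = 5871*(-1/64) = -5871/64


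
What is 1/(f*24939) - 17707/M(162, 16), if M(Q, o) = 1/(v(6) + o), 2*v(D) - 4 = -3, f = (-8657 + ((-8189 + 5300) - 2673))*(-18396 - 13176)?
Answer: -3270989236751477405/11195672441652 ≈ -2.9217e+5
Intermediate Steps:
f = 448922268 (f = (-8657 + (-2889 - 2673))*(-31572) = (-8657 - 5562)*(-31572) = -14219*(-31572) = 448922268)
v(D) = ½ (v(D) = 2 + (½)*(-3) = 2 - 3/2 = ½)
M(Q, o) = 1/(½ + o)
1/(f*24939) - 17707/M(162, 16) = 1/(448922268*24939) - 17707/(2/(1 + 2*16)) = (1/448922268)*(1/24939) - 17707/(2/(1 + 32)) = 1/11195672441652 - 17707/(2/33) = 1/11195672441652 - 17707/(2*(1/33)) = 1/11195672441652 - 17707/2/33 = 1/11195672441652 - 17707*33/2 = 1/11195672441652 - 584331/2 = -3270989236751477405/11195672441652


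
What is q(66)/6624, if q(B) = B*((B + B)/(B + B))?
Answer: 11/1104 ≈ 0.0099638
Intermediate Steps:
q(B) = B (q(B) = B*((2*B)/((2*B))) = B*((2*B)*(1/(2*B))) = B*1 = B)
q(66)/6624 = 66/6624 = 66*(1/6624) = 11/1104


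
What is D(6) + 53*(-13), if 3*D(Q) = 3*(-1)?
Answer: -690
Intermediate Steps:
D(Q) = -1 (D(Q) = (3*(-1))/3 = (1/3)*(-3) = -1)
D(6) + 53*(-13) = -1 + 53*(-13) = -1 - 689 = -690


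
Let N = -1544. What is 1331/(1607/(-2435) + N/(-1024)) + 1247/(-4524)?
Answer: 64704625343/41224404 ≈ 1569.6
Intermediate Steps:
1331/(1607/(-2435) + N/(-1024)) + 1247/(-4524) = 1331/(1607/(-2435) - 1544/(-1024)) + 1247/(-4524) = 1331/(1607*(-1/2435) - 1544*(-1/1024)) + 1247*(-1/4524) = 1331/(-1607/2435 + 193/128) - 43/156 = 1331/(264259/311680) - 43/156 = 1331*(311680/264259) - 43/156 = 414846080/264259 - 43/156 = 64704625343/41224404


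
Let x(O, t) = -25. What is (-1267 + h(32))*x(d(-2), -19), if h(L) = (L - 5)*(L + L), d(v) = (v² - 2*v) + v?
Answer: -11525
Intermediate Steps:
d(v) = v² - v
h(L) = 2*L*(-5 + L) (h(L) = (-5 + L)*(2*L) = 2*L*(-5 + L))
(-1267 + h(32))*x(d(-2), -19) = (-1267 + 2*32*(-5 + 32))*(-25) = (-1267 + 2*32*27)*(-25) = (-1267 + 1728)*(-25) = 461*(-25) = -11525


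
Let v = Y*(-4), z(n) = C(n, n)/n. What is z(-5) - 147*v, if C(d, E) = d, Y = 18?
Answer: 10585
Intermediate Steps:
z(n) = 1 (z(n) = n/n = 1)
v = -72 (v = 18*(-4) = -72)
z(-5) - 147*v = 1 - 147*(-72) = 1 + 10584 = 10585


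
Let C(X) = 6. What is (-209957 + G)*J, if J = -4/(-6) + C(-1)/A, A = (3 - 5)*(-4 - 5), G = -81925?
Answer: -291882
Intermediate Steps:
A = 18 (A = -2*(-9) = 18)
J = 1 (J = -4/(-6) + 6/18 = -4*(-⅙) + 6*(1/18) = ⅔ + ⅓ = 1)
(-209957 + G)*J = (-209957 - 81925)*1 = -291882*1 = -291882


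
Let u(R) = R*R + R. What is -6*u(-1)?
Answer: 0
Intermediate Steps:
u(R) = R + R² (u(R) = R² + R = R + R²)
-6*u(-1) = -(-6)*(1 - 1) = -(-6)*0 = -6*0 = 0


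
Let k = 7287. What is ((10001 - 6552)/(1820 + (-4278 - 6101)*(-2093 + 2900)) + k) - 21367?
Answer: -117906388089/8374033 ≈ -14080.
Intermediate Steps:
((10001 - 6552)/(1820 + (-4278 - 6101)*(-2093 + 2900)) + k) - 21367 = ((10001 - 6552)/(1820 + (-4278 - 6101)*(-2093 + 2900)) + 7287) - 21367 = (3449/(1820 - 10379*807) + 7287) - 21367 = (3449/(1820 - 8375853) + 7287) - 21367 = (3449/(-8374033) + 7287) - 21367 = (3449*(-1/8374033) + 7287) - 21367 = (-3449/8374033 + 7287) - 21367 = 61021575022/8374033 - 21367 = -117906388089/8374033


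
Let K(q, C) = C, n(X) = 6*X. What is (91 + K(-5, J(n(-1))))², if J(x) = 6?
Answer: 9409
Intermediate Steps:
(91 + K(-5, J(n(-1))))² = (91 + 6)² = 97² = 9409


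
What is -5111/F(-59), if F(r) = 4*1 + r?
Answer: 5111/55 ≈ 92.927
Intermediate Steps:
F(r) = 4 + r
-5111/F(-59) = -5111/(4 - 59) = -5111/(-55) = -5111*(-1/55) = 5111/55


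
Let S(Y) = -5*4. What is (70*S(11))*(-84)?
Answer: 117600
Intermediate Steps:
S(Y) = -20
(70*S(11))*(-84) = (70*(-20))*(-84) = -1400*(-84) = 117600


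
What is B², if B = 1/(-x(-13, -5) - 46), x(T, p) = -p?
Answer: 1/2601 ≈ 0.00038447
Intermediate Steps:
B = -1/51 (B = 1/(-(-1)*(-5) - 46) = 1/(-1*5 - 46) = 1/(-5 - 46) = 1/(-51) = -1/51 ≈ -0.019608)
B² = (-1/51)² = 1/2601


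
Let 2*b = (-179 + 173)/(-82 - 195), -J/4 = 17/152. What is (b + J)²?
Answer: 21114025/110796676 ≈ 0.19057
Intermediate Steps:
J = -17/38 (J = -68/152 = -4*17/152 = -17/38 ≈ -0.44737)
b = 3/277 (b = ((-179 + 173)/(-82 - 195))/2 = (-6/(-277))/2 = (-6*(-1/277))/2 = (½)*(6/277) = 3/277 ≈ 0.010830)
(b + J)² = (3/277 - 17/38)² = (-4595/10526)² = 21114025/110796676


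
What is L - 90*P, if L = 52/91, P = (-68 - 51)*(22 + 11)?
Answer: 2474014/7 ≈ 3.5343e+5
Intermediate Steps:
P = -3927 (P = -119*33 = -3927)
L = 4/7 (L = 52*(1/91) = 4/7 ≈ 0.57143)
L - 90*P = 4/7 - 90*(-3927) = 4/7 + 353430 = 2474014/7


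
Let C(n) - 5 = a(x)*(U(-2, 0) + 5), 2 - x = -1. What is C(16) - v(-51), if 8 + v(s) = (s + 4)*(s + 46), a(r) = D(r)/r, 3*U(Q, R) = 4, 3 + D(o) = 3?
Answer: -222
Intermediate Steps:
D(o) = 0 (D(o) = -3 + 3 = 0)
x = 3 (x = 2 - 1*(-1) = 2 + 1 = 3)
U(Q, R) = 4/3 (U(Q, R) = (1/3)*4 = 4/3)
a(r) = 0 (a(r) = 0/r = 0)
C(n) = 5 (C(n) = 5 + 0*(4/3 + 5) = 5 + 0*(19/3) = 5 + 0 = 5)
v(s) = -8 + (4 + s)*(46 + s) (v(s) = -8 + (s + 4)*(s + 46) = -8 + (4 + s)*(46 + s))
C(16) - v(-51) = 5 - (176 + (-51)**2 + 50*(-51)) = 5 - (176 + 2601 - 2550) = 5 - 1*227 = 5 - 227 = -222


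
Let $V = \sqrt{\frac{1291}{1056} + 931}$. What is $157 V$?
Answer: $\frac{157 \sqrt{64972182}}{264} \approx 4793.6$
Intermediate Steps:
$V = \frac{\sqrt{64972182}}{264}$ ($V = \sqrt{1291 \cdot \frac{1}{1056} + 931} = \sqrt{\frac{1291}{1056} + 931} = \sqrt{\frac{984427}{1056}} = \frac{\sqrt{64972182}}{264} \approx 30.532$)
$157 V = 157 \frac{\sqrt{64972182}}{264} = \frac{157 \sqrt{64972182}}{264}$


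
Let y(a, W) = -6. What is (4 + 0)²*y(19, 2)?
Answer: -96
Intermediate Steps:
(4 + 0)²*y(19, 2) = (4 + 0)²*(-6) = 4²*(-6) = 16*(-6) = -96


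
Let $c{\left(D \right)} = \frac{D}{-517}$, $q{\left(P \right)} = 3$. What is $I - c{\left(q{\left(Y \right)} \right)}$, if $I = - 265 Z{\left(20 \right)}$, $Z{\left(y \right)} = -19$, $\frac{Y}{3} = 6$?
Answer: $\frac{2603098}{517} \approx 5035.0$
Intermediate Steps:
$Y = 18$ ($Y = 3 \cdot 6 = 18$)
$c{\left(D \right)} = - \frac{D}{517}$ ($c{\left(D \right)} = D \left(- \frac{1}{517}\right) = - \frac{D}{517}$)
$I = 5035$ ($I = \left(-265\right) \left(-19\right) = 5035$)
$I - c{\left(q{\left(Y \right)} \right)} = 5035 - \left(- \frac{1}{517}\right) 3 = 5035 - - \frac{3}{517} = 5035 + \frac{3}{517} = \frac{2603098}{517}$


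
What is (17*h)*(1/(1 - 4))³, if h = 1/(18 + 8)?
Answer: -17/702 ≈ -0.024217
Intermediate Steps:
h = 1/26 ≈ 0.038462
(17*h)*(1/(1 - 4))³ = (17*(1/26))*(1/(1 - 4))³ = 17*(1/(-3))³/26 = 17*(-⅓)³/26 = (17/26)*(-1/27) = -17/702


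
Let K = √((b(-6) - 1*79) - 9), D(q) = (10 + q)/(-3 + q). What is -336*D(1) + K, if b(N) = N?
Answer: 1848 + I*√94 ≈ 1848.0 + 9.6954*I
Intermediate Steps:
D(q) = (10 + q)/(-3 + q)
K = I*√94 (K = √((-6 - 1*79) - 9) = √((-6 - 79) - 9) = √(-85 - 9) = √(-94) = I*√94 ≈ 9.6954*I)
-336*D(1) + K = -336*(10 + 1)/(-3 + 1) + I*√94 = -336*11/(-2) + I*√94 = -(-168)*11 + I*√94 = -336*(-11/2) + I*√94 = 1848 + I*√94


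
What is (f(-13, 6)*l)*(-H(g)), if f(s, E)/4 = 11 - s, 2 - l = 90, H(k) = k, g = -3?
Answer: -25344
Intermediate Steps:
l = -88 (l = 2 - 1*90 = 2 - 90 = -88)
f(s, E) = 44 - 4*s (f(s, E) = 4*(11 - s) = 44 - 4*s)
(f(-13, 6)*l)*(-H(g)) = ((44 - 4*(-13))*(-88))*(-1*(-3)) = ((44 + 52)*(-88))*3 = (96*(-88))*3 = -8448*3 = -25344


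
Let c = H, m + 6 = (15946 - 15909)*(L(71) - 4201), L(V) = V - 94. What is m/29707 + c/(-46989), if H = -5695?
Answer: -7174917401/1395902223 ≈ -5.1400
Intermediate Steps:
L(V) = -94 + V
m = -156294 (m = -6 + (15946 - 15909)*((-94 + 71) - 4201) = -6 + 37*(-23 - 4201) = -6 + 37*(-4224) = -6 - 156288 = -156294)
c = -5695
m/29707 + c/(-46989) = -156294/29707 - 5695/(-46989) = -156294*1/29707 - 5695*(-1/46989) = -156294/29707 + 5695/46989 = -7174917401/1395902223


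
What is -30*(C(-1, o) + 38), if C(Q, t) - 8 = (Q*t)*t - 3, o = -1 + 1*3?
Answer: -1170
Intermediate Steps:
o = 2 (o = -1 + 3 = 2)
C(Q, t) = 5 + Q*t² (C(Q, t) = 8 + ((Q*t)*t - 3) = 8 + (Q*t² - 3) = 8 + (-3 + Q*t²) = 5 + Q*t²)
-30*(C(-1, o) + 38) = -30*((5 - 1*2²) + 38) = -30*((5 - 1*4) + 38) = -30*((5 - 4) + 38) = -30*(1 + 38) = -30*39 = -1170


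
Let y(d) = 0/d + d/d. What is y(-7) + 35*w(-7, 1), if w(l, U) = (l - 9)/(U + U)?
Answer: -279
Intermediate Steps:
y(d) = 1 (y(d) = 0 + 1 = 1)
w(l, U) = (-9 + l)/(2*U) (w(l, U) = (-9 + l)/((2*U)) = (-9 + l)*(1/(2*U)) = (-9 + l)/(2*U))
y(-7) + 35*w(-7, 1) = 1 + 35*((1/2)*(-9 - 7)/1) = 1 + 35*((1/2)*1*(-16)) = 1 + 35*(-8) = 1 - 280 = -279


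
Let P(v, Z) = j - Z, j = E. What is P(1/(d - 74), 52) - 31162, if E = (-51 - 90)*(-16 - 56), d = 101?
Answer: -21062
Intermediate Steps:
E = 10152 (E = -141*(-72) = 10152)
j = 10152
P(v, Z) = 10152 - Z
P(1/(d - 74), 52) - 31162 = (10152 - 1*52) - 31162 = (10152 - 52) - 31162 = 10100 - 31162 = -21062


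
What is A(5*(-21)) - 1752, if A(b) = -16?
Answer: -1768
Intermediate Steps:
A(5*(-21)) - 1752 = -16 - 1752 = -1768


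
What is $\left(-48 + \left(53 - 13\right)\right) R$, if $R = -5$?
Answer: $40$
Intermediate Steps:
$\left(-48 + \left(53 - 13\right)\right) R = \left(-48 + \left(53 - 13\right)\right) \left(-5\right) = \left(-48 + 40\right) \left(-5\right) = \left(-8\right) \left(-5\right) = 40$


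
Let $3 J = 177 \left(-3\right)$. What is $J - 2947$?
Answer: $-3124$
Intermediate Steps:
$J = -177$ ($J = \frac{177 \left(-3\right)}{3} = \frac{1}{3} \left(-531\right) = -177$)
$J - 2947 = -177 - 2947 = -3124$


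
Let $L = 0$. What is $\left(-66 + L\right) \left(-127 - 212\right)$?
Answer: $22374$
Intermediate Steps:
$\left(-66 + L\right) \left(-127 - 212\right) = \left(-66 + 0\right) \left(-127 - 212\right) = \left(-66\right) \left(-339\right) = 22374$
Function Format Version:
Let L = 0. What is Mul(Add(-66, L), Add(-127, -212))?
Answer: 22374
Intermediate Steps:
Mul(Add(-66, L), Add(-127, -212)) = Mul(Add(-66, 0), Add(-127, -212)) = Mul(-66, -339) = 22374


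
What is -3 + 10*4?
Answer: 37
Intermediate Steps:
-3 + 10*4 = -3 + 40 = 37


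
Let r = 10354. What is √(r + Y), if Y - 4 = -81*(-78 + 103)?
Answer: √8333 ≈ 91.285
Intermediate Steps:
Y = -2021 (Y = 4 - 81*(-78 + 103) = 4 - 81*25 = 4 - 2025 = -2021)
√(r + Y) = √(10354 - 2021) = √8333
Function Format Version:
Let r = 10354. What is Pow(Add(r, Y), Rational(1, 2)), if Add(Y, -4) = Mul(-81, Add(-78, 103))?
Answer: Pow(8333, Rational(1, 2)) ≈ 91.285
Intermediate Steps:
Y = -2021 (Y = Add(4, Mul(-81, Add(-78, 103))) = Add(4, Mul(-81, 25)) = Add(4, -2025) = -2021)
Pow(Add(r, Y), Rational(1, 2)) = Pow(Add(10354, -2021), Rational(1, 2)) = Pow(8333, Rational(1, 2))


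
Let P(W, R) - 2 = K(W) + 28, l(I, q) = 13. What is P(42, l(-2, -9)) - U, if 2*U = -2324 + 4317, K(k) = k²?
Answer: 1595/2 ≈ 797.50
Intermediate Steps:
P(W, R) = 30 + W² (P(W, R) = 2 + (W² + 28) = 2 + (28 + W²) = 30 + W²)
U = 1993/2 (U = (-2324 + 4317)/2 = (½)*1993 = 1993/2 ≈ 996.50)
P(42, l(-2, -9)) - U = (30 + 42²) - 1*1993/2 = (30 + 1764) - 1993/2 = 1794 - 1993/2 = 1595/2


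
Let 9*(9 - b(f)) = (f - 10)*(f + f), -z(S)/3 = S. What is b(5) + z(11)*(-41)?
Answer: 12308/9 ≈ 1367.6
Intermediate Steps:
z(S) = -3*S
b(f) = 9 - 2*f*(-10 + f)/9 (b(f) = 9 - (f - 10)*(f + f)/9 = 9 - (-10 + f)*2*f/9 = 9 - 2*f*(-10 + f)/9)
b(5) + z(11)*(-41) = (9 - 2/9*5² + (20/9)*5) - 3*11*(-41) = (9 - 2/9*25 + 100/9) - 33*(-41) = (9 - 50/9 + 100/9) + 1353 = 131/9 + 1353 = 12308/9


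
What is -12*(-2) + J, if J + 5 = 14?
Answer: 33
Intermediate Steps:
J = 9 (J = -5 + 14 = 9)
-12*(-2) + J = -12*(-2) + 9 = 24 + 9 = 33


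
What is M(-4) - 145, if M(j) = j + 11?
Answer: -138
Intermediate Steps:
M(j) = 11 + j
M(-4) - 145 = (11 - 4) - 145 = 7 - 145 = -138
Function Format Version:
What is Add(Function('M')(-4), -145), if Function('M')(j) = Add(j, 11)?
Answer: -138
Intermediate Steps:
Function('M')(j) = Add(11, j)
Add(Function('M')(-4), -145) = Add(Add(11, -4), -145) = Add(7, -145) = -138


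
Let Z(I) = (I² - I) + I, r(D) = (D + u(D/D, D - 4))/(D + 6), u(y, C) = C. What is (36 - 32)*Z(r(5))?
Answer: 144/121 ≈ 1.1901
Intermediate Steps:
r(D) = (-4 + 2*D)/(6 + D) (r(D) = (D + (D - 4))/(D + 6) = (D + (-4 + D))/(6 + D) = (-4 + 2*D)/(6 + D))
Z(I) = I²
(36 - 32)*Z(r(5)) = (36 - 32)*(2*(-2 + 5)/(6 + 5))² = 4*(2*3/11)² = 4*(2*(1/11)*3)² = 4*(6/11)² = 4*(36/121) = 144/121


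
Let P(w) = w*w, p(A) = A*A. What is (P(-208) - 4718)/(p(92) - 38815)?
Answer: -38546/30351 ≈ -1.2700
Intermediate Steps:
p(A) = A**2
P(w) = w**2
(P(-208) - 4718)/(p(92) - 38815) = ((-208)**2 - 4718)/(92**2 - 38815) = (43264 - 4718)/(8464 - 38815) = 38546/(-30351) = 38546*(-1/30351) = -38546/30351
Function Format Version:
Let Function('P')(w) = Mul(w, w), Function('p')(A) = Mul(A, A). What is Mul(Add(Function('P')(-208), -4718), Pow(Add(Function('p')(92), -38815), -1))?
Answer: Rational(-38546, 30351) ≈ -1.2700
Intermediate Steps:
Function('p')(A) = Pow(A, 2)
Function('P')(w) = Pow(w, 2)
Mul(Add(Function('P')(-208), -4718), Pow(Add(Function('p')(92), -38815), -1)) = Mul(Add(Pow(-208, 2), -4718), Pow(Add(Pow(92, 2), -38815), -1)) = Mul(Add(43264, -4718), Pow(Add(8464, -38815), -1)) = Mul(38546, Pow(-30351, -1)) = Mul(38546, Rational(-1, 30351)) = Rational(-38546, 30351)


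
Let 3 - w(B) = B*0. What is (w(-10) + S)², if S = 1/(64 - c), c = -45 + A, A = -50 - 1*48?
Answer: 386884/42849 ≈ 9.0290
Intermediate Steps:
A = -98 (A = -50 - 48 = -98)
c = -143 (c = -45 - 98 = -143)
w(B) = 3 (w(B) = 3 - B*0 = 3 - 1*0 = 3 + 0 = 3)
S = 1/207 (S = 1/(64 - 1*(-143)) = 1/(64 + 143) = 1/207 ≈ 0.0048309)
(w(-10) + S)² = (3 + 1/207)² = (622/207)² = 386884/42849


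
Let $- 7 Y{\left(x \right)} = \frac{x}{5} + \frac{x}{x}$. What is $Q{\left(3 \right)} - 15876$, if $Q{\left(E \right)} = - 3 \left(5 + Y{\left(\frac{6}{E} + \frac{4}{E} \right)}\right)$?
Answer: $- \frac{111232}{7} \approx -15890.0$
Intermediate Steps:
$Y{\left(x \right)} = - \frac{1}{7} - \frac{x}{35}$ ($Y{\left(x \right)} = - \frac{\frac{x}{5} + \frac{x}{x}}{7} = - \frac{x \frac{1}{5} + 1}{7} = - \frac{\frac{x}{5} + 1}{7} = - \frac{1 + \frac{x}{5}}{7} = - \frac{1}{7} - \frac{x}{35}$)
$Q{\left(E \right)} = - \frac{102}{7} + \frac{6}{7 E}$ ($Q{\left(E \right)} = - 3 \left(5 - \left(\frac{1}{7} + \frac{\frac{6}{E} + \frac{4}{E}}{35}\right)\right) = - 3 \left(5 - \left(\frac{1}{7} + \frac{10 \frac{1}{E}}{35}\right)\right) = - 3 \left(5 - \left(\frac{1}{7} + \frac{2}{7 E}\right)\right) = - 3 \left(\frac{34}{7} - \frac{2}{7 E}\right) = - \frac{102}{7} + \frac{6}{7 E}$)
$Q{\left(3 \right)} - 15876 = \frac{6 \left(1 - 51\right)}{7 \cdot 3} - 15876 = \frac{6}{7} \cdot \frac{1}{3} \left(1 - 51\right) - 15876 = \frac{6}{7} \cdot \frac{1}{3} \left(-50\right) - 15876 = - \frac{100}{7} - 15876 = - \frac{111232}{7}$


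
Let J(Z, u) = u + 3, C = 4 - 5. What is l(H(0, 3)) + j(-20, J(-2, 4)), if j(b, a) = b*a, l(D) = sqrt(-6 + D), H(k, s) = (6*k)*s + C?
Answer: -140 + I*sqrt(7) ≈ -140.0 + 2.6458*I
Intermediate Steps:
C = -1
H(k, s) = -1 + 6*k*s (H(k, s) = (6*k)*s - 1 = 6*k*s - 1 = -1 + 6*k*s)
J(Z, u) = 3 + u
j(b, a) = a*b
l(H(0, 3)) + j(-20, J(-2, 4)) = sqrt(-6 + (-1 + 6*0*3)) + (3 + 4)*(-20) = sqrt(-6 + (-1 + 0)) + 7*(-20) = sqrt(-6 - 1) - 140 = sqrt(-7) - 140 = I*sqrt(7) - 140 = -140 + I*sqrt(7)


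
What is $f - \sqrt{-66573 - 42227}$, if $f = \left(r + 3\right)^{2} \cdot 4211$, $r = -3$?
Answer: $- 80 i \sqrt{17} \approx - 329.85 i$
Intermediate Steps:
$f = 0$ ($f = \left(-3 + 3\right)^{2} \cdot 4211 = 0^{2} \cdot 4211 = 0 \cdot 4211 = 0$)
$f - \sqrt{-66573 - 42227} = 0 - \sqrt{-66573 - 42227} = 0 - \sqrt{-108800} = 0 - 80 i \sqrt{17} = - 80 i \sqrt{17}$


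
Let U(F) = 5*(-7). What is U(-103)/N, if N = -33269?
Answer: 35/33269 ≈ 0.0010520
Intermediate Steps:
U(F) = -35
U(-103)/N = -35/(-33269) = -35*(-1/33269) = 35/33269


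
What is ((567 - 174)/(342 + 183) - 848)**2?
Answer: 21983696361/30625 ≈ 7.1784e+5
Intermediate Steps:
((567 - 174)/(342 + 183) - 848)**2 = (393/525 - 848)**2 = (393*(1/525) - 848)**2 = (131/175 - 848)**2 = (-148269/175)**2 = 21983696361/30625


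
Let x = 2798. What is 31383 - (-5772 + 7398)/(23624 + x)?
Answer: 414600000/13211 ≈ 31383.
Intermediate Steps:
31383 - (-5772 + 7398)/(23624 + x) = 31383 - (-5772 + 7398)/(23624 + 2798) = 31383 - 1626/26422 = 31383 - 1*813/13211 = 31383 - 813/13211 = 414600000/13211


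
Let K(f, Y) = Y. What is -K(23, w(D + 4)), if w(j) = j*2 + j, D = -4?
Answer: 0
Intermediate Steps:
w(j) = 3*j (w(j) = 2*j + j = 3*j)
-K(23, w(D + 4)) = -3*(-4 + 4) = -3*0 = -1*0 = 0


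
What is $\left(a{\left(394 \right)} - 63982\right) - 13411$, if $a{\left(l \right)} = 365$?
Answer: $-77028$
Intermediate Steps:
$\left(a{\left(394 \right)} - 63982\right) - 13411 = \left(365 - 63982\right) - 13411 = -63617 - 13411 = -77028$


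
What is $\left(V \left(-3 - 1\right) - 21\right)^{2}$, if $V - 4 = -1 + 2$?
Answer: $1681$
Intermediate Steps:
$V = 5$ ($V = 4 + \left(-1 + 2\right) = 4 + 1 = 5$)
$\left(V \left(-3 - 1\right) - 21\right)^{2} = \left(5 \left(-3 - 1\right) - 21\right)^{2} = \left(5 \left(-4\right) - 21\right)^{2} = \left(-20 - 21\right)^{2} = \left(-41\right)^{2} = 1681$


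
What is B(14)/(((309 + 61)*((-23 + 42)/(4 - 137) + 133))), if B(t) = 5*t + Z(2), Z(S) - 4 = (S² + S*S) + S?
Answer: 49/28675 ≈ 0.0017088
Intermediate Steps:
Z(S) = 4 + S + 2*S² (Z(S) = 4 + ((S² + S*S) + S) = 4 + ((S² + S²) + S) = 4 + (2*S² + S) = 4 + (S + 2*S²) = 4 + S + 2*S²)
B(t) = 14 + 5*t (B(t) = 5*t + (4 + 2 + 2*2²) = 5*t + (4 + 2 + 2*4) = 5*t + (4 + 2 + 8) = 5*t + 14 = 14 + 5*t)
B(14)/(((309 + 61)*((-23 + 42)/(4 - 137) + 133))) = (14 + 5*14)/(((309 + 61)*((-23 + 42)/(4 - 137) + 133))) = (14 + 70)/((370*(19/(-133) + 133))) = 84/((370*(19*(-1/133) + 133))) = 84/((370*(-⅐ + 133))) = 84/((370*(930/7))) = 84/(344100/7) = 84*(7/344100) = 49/28675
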